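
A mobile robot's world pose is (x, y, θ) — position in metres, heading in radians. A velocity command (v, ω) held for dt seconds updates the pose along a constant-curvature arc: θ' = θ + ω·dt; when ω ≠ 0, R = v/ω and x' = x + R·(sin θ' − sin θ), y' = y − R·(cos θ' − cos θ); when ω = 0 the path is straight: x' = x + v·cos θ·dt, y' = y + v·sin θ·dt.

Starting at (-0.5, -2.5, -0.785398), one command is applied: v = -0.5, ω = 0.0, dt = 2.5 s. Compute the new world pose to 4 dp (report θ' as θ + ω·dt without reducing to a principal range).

(-1.3839, -1.6161, -0.7854)

θ' = -0.7854 + 0.0·2.5 = -0.7854
ω = 0 → straight: x' = -0.5 + -0.5·cos(-0.7854)·2.5 = -1.3839
y' = -2.5 + -0.5·sin(-0.7854)·2.5 = -1.6161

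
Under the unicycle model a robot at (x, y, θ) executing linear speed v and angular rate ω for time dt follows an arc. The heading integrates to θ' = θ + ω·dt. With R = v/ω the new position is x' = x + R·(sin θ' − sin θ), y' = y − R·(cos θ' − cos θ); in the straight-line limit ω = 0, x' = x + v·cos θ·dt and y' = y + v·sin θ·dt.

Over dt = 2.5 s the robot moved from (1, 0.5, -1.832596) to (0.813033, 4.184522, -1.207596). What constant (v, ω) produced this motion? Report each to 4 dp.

Δθ = -1.207596 − -1.832596 = 0.625000
ω = Δθ/dt = 0.625000/2.5 = 0.2500
R = −Δy/(cos θ' − cos θ) = -6.0000
v = R·ω = -6.0000·0.2500 = -1.5000

v = -1.5000, ω = 0.2500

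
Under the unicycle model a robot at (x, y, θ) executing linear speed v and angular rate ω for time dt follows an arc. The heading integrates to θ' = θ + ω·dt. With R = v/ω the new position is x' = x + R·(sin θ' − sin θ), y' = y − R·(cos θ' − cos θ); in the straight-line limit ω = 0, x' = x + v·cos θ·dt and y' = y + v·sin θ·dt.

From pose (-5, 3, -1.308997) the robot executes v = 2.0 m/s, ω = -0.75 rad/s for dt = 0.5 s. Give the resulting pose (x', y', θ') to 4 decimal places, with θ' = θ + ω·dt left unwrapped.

θ' = -1.3090 + -0.75·0.5 = -1.6840
R = v/ω = 2.0/-0.75 = -2.6667
x' = -5 + -2.6667·(sin -1.6840 − sin -1.3090) = -4.9262
y' = 3 − -2.6667·(cos -1.6840 − cos -1.3090) = 2.0086

(-4.9262, 2.0086, -1.6840)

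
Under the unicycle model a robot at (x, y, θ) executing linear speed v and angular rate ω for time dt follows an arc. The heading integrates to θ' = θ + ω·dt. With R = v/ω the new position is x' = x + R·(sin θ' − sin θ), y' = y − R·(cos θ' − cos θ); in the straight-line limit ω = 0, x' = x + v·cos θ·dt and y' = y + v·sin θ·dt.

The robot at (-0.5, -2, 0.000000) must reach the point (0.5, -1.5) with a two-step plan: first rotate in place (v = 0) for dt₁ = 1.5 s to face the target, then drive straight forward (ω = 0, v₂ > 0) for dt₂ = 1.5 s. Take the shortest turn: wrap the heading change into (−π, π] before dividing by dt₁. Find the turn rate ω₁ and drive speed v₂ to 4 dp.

heading to target = atan2(-1.5−-2, 0.5−-0.5) = 0.4636
Δθ = wrap(0.4636 − 0.0000) = 0.4636; ω₁ = Δθ/dt₁ = 0.3091
distance = √((0.5−-0.5)² + (-1.5−-2)²) = 1.1180; v₂ = distance/dt₂ = 0.7454

ω₁ = 0.3091, v₂ = 0.7454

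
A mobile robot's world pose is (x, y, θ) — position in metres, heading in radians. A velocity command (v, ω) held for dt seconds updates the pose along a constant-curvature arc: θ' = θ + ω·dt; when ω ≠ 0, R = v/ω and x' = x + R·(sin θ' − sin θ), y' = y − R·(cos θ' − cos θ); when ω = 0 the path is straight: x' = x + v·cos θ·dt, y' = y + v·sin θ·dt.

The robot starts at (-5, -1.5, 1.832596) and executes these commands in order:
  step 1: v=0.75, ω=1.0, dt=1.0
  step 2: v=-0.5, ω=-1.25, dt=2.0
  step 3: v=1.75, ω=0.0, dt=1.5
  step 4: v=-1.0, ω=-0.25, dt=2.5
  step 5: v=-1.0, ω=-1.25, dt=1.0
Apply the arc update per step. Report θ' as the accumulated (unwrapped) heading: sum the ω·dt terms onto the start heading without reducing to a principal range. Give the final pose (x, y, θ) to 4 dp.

step 1: θ'=2.8326 (R=0.7500) → pose (-5.4964, -0.9796, 2.8326)
step 2: θ'=0.3326 (R=0.4000) → pose (-5.4874, -1.7388, 0.3326)
step 3: θ'=0.3326 (straight) → pose (-3.0063, -0.8817, 0.3326)
step 4: θ'=-0.2924 (R=4.0000) → pose (-5.4653, -0.9311, -0.2924)
step 5: θ'=-1.5424 (R=0.8000) → pose (-6.0343, -0.1878, -1.5424)

(-6.0343, -0.1878, -1.5424)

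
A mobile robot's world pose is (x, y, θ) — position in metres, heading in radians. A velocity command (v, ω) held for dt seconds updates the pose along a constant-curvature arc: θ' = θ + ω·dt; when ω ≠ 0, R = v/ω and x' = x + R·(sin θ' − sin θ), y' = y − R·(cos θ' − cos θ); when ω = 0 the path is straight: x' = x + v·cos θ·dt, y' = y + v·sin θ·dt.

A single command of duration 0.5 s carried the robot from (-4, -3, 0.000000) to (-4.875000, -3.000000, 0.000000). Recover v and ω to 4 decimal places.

v = -1.7500, ω = 0.0000

Δθ = 0.000000 − 0.000000 = 0.000000
ω = Δθ/dt = 0.000000/0.5 = 0.0000
ω = 0 → v = (Δx·cos θ + Δy·sin θ)/dt = -1.7500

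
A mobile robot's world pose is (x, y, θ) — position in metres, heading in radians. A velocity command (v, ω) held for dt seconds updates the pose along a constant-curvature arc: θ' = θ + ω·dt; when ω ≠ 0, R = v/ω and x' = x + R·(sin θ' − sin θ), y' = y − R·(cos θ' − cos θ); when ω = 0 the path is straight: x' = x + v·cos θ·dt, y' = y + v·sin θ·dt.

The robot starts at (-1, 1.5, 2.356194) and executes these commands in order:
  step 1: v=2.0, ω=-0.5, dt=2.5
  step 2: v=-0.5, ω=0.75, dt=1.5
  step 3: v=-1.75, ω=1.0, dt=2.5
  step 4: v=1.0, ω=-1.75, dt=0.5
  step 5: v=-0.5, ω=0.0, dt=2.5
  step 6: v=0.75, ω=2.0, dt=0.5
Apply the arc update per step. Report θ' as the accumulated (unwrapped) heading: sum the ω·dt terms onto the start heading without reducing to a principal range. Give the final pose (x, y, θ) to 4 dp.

step 1: θ'=1.1062 (R=-4.0000) → pose (-1.7476, 6.1207, 1.1062)
step 2: θ'=2.2312 (R=-0.6667) → pose (-1.6781, 5.4130, 2.2312)
step 3: θ'=4.7312 (R=-1.7500) → pose (1.4537, 6.5194, 4.7312)
step 4: θ'=3.8562 (R=-0.5714) → pose (1.2568, 6.0771, 3.8562)
step 5: θ'=3.8562 (straight) → pose (2.2010, 6.8962, 3.8562)
step 6: θ'=4.8562 (R=0.3750) → pose (2.0756, 6.5592, 4.8562)

(2.0756, 6.5592, 4.8562)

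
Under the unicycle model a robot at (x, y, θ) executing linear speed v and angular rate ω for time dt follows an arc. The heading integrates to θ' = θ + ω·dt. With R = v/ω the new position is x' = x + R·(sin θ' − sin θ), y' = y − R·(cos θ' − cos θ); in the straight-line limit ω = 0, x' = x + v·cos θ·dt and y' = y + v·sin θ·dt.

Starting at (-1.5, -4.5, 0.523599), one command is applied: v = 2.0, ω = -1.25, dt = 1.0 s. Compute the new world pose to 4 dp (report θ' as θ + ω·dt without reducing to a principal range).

(0.3627, -4.6895, -0.7264)

θ' = 0.5236 + -1.25·1.0 = -0.7264
R = v/ω = 2.0/-1.25 = -1.6000
x' = -1.5 + -1.6000·(sin -0.7264 − sin 0.5236) = 0.3627
y' = -4.5 − -1.6000·(cos -0.7264 − cos 0.5236) = -4.6895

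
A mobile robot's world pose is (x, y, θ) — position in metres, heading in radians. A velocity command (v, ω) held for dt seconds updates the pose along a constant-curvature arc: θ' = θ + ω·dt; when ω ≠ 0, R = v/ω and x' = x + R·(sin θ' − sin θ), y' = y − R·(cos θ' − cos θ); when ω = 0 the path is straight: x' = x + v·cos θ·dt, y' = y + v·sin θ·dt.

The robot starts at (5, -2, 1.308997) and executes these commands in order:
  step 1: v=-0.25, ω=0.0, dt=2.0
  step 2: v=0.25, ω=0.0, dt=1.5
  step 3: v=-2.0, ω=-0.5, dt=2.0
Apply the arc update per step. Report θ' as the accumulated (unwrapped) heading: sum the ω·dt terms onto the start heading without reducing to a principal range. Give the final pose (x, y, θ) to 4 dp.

step 1: θ'=1.3090 (straight) → pose (4.8706, -2.4830, 1.3090)
step 2: θ'=1.3090 (straight) → pose (4.9676, -2.1207, 1.3090)
step 3: θ'=0.3090 (R=4.0000) → pose (2.3204, -4.8960, 0.3090)

(2.3204, -4.8960, 0.3090)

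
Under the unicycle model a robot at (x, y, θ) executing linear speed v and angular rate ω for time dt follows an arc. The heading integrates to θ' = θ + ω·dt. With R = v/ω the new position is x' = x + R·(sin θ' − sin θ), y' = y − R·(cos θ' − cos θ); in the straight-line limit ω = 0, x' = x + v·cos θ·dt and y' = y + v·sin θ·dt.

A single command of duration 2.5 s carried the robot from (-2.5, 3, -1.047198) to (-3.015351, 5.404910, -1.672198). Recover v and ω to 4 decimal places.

Δθ = -1.672198 − -1.047198 = -0.625000
ω = Δθ/dt = -0.625000/2.5 = -0.2500
R = −Δy/(cos θ' − cos θ) = 4.0000
v = R·ω = 4.0000·-0.2500 = -1.0000

v = -1.0000, ω = -0.2500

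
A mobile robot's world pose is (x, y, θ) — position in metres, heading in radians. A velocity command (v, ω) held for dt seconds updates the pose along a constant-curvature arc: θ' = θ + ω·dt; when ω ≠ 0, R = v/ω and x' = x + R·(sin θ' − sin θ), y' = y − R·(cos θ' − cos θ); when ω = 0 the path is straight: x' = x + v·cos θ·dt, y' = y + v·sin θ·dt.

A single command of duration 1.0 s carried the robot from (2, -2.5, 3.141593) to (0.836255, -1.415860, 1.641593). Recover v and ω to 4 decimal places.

Δθ = 1.641593 − 3.141593 = -1.500000
ω = Δθ/dt = -1.500000/1.0 = -1.5000
R = Δx/(sin θ' − sin θ) = -1.1667
v = R·ω = -1.1667·-1.5000 = 1.7500

v = 1.7500, ω = -1.5000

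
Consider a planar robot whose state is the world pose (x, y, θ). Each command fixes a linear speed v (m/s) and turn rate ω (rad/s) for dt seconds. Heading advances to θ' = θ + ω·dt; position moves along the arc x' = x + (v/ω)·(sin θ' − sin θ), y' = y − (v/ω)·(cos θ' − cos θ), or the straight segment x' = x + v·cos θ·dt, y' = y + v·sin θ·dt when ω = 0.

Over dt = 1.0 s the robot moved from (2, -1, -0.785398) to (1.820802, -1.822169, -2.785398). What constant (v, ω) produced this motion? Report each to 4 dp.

Δθ = -2.785398 − -0.785398 = -2.000000
ω = Δθ/dt = -2.000000/1.0 = -2.0000
R = −Δy/(cos θ' − cos θ) = -0.5000
v = R·ω = -0.5000·-2.0000 = 1.0000

v = 1.0000, ω = -2.0000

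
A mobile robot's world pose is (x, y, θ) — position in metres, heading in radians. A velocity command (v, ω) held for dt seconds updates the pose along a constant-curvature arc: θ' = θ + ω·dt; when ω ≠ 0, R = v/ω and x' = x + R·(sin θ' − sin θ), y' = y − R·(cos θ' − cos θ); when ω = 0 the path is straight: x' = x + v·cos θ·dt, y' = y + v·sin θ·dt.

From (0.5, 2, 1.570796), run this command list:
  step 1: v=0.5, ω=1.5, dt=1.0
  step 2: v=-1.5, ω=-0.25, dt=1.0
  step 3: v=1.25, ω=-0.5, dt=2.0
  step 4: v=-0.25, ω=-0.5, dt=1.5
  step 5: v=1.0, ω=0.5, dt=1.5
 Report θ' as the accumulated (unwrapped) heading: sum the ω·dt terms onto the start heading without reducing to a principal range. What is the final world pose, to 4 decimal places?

(0.1608, 4.8856, 1.8208)

step 1: θ'=3.0708 (R=0.3333) → pose (0.1902, 2.3325, 3.0708)
step 2: θ'=2.8208 (R=6.0000) → pose (1.6578, 2.0414, 2.8208)
step 3: θ'=1.8208 (R=-2.5000) → pose (0.0238, 3.7954, 1.8208)
step 4: θ'=1.0708 (R=0.5000) → pose (-0.0219, 3.4320, 1.0708)
step 5: θ'=1.8208 (R=2.0000) → pose (0.1608, 4.8856, 1.8208)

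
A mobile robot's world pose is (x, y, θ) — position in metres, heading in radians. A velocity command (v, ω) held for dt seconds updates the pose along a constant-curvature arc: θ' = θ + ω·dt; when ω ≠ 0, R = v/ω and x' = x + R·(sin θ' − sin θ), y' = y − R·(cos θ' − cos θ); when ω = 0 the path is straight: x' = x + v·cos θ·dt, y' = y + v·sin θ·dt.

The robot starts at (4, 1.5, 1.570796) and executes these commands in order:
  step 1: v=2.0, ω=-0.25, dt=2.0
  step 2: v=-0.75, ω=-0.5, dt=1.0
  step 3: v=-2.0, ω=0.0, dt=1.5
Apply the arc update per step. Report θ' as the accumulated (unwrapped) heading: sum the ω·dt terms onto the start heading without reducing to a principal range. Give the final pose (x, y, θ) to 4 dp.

(1.9490, 3.1714, 0.5708)

step 1: θ'=1.0708 (R=-8.0000) → pose (4.9793, 5.3354, 1.0708)
step 2: θ'=0.5708 (R=1.5000) → pose (4.4734, 4.7923, 0.5708)
step 3: θ'=0.5708 (straight) → pose (1.9490, 3.1714, 0.5708)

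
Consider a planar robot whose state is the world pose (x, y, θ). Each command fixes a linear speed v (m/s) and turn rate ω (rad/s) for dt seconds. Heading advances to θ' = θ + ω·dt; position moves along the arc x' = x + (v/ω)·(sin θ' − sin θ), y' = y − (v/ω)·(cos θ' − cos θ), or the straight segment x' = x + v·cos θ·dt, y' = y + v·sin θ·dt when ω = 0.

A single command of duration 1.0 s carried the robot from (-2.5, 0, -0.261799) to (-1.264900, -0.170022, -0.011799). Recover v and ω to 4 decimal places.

Δθ = -0.011799 − -0.261799 = 0.250000
ω = Δθ/dt = 0.250000/1.0 = 0.2500
R = Δx/(sin θ' − sin θ) = 5.0000
v = R·ω = 5.0000·0.2500 = 1.2500

v = 1.2500, ω = 0.2500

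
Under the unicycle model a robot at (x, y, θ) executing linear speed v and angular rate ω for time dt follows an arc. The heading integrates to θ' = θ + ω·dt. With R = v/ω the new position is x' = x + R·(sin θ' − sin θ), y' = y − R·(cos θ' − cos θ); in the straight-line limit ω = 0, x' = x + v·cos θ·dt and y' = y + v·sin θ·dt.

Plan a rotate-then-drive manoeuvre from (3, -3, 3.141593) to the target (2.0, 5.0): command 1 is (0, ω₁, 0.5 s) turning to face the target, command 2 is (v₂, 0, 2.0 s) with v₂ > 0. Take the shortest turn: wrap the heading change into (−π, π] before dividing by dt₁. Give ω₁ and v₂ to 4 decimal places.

heading to target = atan2(5−-3, 2−3) = 1.6952
Δθ = wrap(1.6952 − 3.1416) = -1.4464; ω₁ = Δθ/dt₁ = -2.8929
distance = √((2−3)² + (5−-3)²) = 8.0623; v₂ = distance/dt₂ = 4.0311

ω₁ = -2.8929, v₂ = 4.0311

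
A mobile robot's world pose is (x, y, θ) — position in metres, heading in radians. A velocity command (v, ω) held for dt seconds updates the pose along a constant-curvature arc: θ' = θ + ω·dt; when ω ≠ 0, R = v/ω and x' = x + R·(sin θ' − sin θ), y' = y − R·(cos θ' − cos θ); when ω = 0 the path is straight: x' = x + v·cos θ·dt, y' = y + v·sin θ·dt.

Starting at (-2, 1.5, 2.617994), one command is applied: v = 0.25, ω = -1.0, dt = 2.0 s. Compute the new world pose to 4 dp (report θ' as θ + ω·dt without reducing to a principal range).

(-2.0199, 1.9203, 0.6180)

θ' = 2.6180 + -1.0·2.0 = 0.6180
R = v/ω = 0.25/-1.0 = -0.2500
x' = -2 + -0.2500·(sin 0.6180 − sin 2.6180) = -2.0199
y' = 1.5 − -0.2500·(cos 0.6180 − cos 2.6180) = 1.9203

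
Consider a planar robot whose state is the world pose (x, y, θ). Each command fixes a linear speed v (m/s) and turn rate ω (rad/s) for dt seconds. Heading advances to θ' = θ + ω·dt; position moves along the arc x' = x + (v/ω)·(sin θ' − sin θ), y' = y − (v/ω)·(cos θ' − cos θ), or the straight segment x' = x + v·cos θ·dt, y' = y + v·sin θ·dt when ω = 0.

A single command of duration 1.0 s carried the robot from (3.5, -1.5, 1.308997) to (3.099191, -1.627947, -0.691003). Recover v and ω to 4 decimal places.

v = -0.5000, ω = -2.0000

Δθ = -0.691003 − 1.308997 = -2.000000
ω = Δθ/dt = -2.000000/1.0 = -2.0000
R = Δx/(sin θ' − sin θ) = 0.2500
v = R·ω = 0.2500·-2.0000 = -0.5000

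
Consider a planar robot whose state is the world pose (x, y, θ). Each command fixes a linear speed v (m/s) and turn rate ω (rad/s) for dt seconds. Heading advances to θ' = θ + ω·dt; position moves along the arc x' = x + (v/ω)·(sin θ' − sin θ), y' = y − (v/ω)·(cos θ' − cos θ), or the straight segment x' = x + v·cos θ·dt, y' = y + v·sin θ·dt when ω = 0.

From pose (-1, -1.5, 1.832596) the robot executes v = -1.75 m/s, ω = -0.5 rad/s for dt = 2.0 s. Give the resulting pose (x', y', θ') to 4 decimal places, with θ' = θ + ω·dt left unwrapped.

(-1.7919, -4.7612, 0.8326)

θ' = 1.8326 + -0.5·2.0 = 0.8326
R = v/ω = -1.75/-0.5 = 3.5000
x' = -1 + 3.5000·(sin 0.8326 − sin 1.8326) = -1.7919
y' = -1.5 − 3.5000·(cos 0.8326 − cos 1.8326) = -4.7612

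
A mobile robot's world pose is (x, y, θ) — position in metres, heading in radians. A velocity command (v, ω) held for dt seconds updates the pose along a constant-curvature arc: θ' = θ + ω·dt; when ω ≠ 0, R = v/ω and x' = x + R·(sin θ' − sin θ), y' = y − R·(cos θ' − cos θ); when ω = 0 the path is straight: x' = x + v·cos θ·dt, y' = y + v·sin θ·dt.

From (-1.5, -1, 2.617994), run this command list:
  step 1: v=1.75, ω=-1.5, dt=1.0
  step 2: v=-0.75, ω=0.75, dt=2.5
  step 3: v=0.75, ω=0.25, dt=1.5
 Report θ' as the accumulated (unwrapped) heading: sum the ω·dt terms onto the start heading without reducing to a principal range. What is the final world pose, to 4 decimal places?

(-2.3322, -0.9492, 3.3680)

step 1: θ'=1.1180 (R=-1.1667) → pose (-1.9658, 0.5208, 1.1180)
step 2: θ'=2.9930 (R=-1.0000) → pose (-1.2146, -0.9057, 2.9930)
step 3: θ'=3.3680 (R=3.0000) → pose (-2.3322, -0.9492, 3.3680)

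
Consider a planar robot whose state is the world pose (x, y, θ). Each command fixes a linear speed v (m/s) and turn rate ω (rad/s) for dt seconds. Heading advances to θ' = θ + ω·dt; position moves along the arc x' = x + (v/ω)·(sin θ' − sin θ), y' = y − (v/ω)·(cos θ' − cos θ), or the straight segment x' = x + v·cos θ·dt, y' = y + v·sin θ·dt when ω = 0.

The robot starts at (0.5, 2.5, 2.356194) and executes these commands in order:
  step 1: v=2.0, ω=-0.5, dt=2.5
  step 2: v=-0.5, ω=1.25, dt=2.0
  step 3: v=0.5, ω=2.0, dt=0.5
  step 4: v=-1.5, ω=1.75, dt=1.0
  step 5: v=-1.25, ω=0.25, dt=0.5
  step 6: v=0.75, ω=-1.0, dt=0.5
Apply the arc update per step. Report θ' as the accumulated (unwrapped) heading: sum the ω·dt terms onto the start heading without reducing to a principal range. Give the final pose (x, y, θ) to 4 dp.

(-1.0104, 7.2289, 5.9812)

step 1: θ'=1.1062 (R=-4.0000) → pose (-0.2476, 7.1207, 1.1062)
step 2: θ'=3.6062 (R=-0.4000) → pose (0.2893, 6.5839, 3.6062)
step 3: θ'=4.6062 (R=0.2500) → pose (0.1527, 6.3869, 4.6062)
step 4: θ'=6.3562 (R=-0.8571) → pose (-0.7622, 7.3326, 6.3562)
step 5: θ'=6.4812 (R=-5.0000) → pose (-1.3810, 7.2482, 6.4812)
step 6: θ'=5.9812 (R=-0.7500) → pose (-1.0104, 7.2289, 5.9812)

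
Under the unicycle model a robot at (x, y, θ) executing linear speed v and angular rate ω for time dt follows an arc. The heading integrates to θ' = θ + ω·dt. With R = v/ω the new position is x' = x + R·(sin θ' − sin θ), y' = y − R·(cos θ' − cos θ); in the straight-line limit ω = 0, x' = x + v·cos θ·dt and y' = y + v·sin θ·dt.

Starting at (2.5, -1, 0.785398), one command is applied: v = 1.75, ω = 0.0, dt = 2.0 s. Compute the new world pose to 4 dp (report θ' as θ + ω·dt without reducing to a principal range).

θ' = 0.7854 + 0.0·2.0 = 0.7854
ω = 0 → straight: x' = 2.5 + 1.75·cos(0.7854)·2.0 = 4.9749
y' = -1 + 1.75·sin(0.7854)·2.0 = 1.4749

(4.9749, 1.4749, 0.7854)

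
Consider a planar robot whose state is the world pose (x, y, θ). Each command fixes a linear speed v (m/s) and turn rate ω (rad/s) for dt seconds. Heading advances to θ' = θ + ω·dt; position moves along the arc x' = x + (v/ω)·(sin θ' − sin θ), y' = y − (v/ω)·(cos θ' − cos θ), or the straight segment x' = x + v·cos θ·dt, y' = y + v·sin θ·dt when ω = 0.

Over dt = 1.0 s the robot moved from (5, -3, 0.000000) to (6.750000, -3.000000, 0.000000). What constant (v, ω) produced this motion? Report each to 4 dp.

Δθ = 0.000000 − 0.000000 = 0.000000
ω = Δθ/dt = 0.000000/1.0 = 0.0000
ω = 0 → v = (Δx·cos θ + Δy·sin θ)/dt = 1.7500

v = 1.7500, ω = 0.0000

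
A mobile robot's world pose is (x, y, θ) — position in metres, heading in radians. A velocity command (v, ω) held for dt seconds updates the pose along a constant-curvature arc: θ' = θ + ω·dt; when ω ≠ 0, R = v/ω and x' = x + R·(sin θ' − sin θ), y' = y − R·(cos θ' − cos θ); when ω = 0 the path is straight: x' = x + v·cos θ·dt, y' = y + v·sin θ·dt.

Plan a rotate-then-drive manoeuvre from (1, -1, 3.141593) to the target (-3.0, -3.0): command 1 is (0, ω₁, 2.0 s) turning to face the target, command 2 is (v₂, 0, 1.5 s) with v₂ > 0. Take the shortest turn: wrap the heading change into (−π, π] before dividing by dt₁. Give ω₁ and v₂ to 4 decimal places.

ω₁ = 0.2318, v₂ = 2.9814

heading to target = atan2(-3−-1, -3−1) = -2.6779
Δθ = wrap(-2.6779 − 3.1416) = 0.4636; ω₁ = Δθ/dt₁ = 0.2318
distance = √((-3−1)² + (-3−-1)²) = 4.4721; v₂ = distance/dt₂ = 2.9814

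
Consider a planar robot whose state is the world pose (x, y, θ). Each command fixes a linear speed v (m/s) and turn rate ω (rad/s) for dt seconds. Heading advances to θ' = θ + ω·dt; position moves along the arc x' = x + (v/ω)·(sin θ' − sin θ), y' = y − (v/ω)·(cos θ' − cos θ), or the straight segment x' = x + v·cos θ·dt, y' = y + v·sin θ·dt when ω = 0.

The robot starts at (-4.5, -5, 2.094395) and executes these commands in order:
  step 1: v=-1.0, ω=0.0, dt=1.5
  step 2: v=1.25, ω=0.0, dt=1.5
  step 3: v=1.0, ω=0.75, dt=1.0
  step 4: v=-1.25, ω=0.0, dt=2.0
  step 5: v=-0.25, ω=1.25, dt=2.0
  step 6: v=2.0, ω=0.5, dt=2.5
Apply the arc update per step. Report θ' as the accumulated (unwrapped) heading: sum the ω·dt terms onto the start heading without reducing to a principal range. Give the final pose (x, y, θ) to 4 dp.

(1.6108, -5.9345, 6.5944)

step 1: θ'=2.0944 (straight) → pose (-3.7500, -6.2990, 2.0944)
step 2: θ'=2.0944 (straight) → pose (-4.6875, -4.6752, 2.0944)
step 3: θ'=2.8444 (R=1.3333) → pose (-5.4517, -4.0670, 2.8444)
step 4: θ'=2.8444 (straight) → pose (-3.0613, -4.7991, 2.8444)
step 5: θ'=5.3444 (R=-0.2000) → pose (-2.8414, -4.4897, 5.3444)
step 6: θ'=6.5944 (R=4.0000) → pose (1.6108, -5.9345, 6.5944)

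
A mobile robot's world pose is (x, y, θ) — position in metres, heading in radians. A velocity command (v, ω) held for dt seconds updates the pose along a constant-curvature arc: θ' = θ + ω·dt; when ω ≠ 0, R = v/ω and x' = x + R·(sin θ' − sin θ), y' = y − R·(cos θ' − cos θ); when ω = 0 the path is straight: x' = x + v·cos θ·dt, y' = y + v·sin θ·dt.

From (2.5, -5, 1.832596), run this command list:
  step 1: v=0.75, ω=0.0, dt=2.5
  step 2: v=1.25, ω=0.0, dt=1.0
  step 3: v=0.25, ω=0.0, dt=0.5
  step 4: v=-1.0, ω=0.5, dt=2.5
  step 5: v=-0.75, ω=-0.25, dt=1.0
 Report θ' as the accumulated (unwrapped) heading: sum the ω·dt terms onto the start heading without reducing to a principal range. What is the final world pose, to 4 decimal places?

(4.2082, -3.4765, 2.8326)

step 1: θ'=1.8326 (straight) → pose (2.0147, -3.1889, 1.8326)
step 2: θ'=1.8326 (straight) → pose (1.6912, -1.9815, 1.8326)
step 3: θ'=1.8326 (straight) → pose (1.6588, -1.8607, 1.8326)
step 4: θ'=3.0826 (R=-2.0000) → pose (3.4728, -3.3396, 3.0826)
step 5: θ'=2.8326 (R=3.0000) → pose (4.2082, -3.4765, 2.8326)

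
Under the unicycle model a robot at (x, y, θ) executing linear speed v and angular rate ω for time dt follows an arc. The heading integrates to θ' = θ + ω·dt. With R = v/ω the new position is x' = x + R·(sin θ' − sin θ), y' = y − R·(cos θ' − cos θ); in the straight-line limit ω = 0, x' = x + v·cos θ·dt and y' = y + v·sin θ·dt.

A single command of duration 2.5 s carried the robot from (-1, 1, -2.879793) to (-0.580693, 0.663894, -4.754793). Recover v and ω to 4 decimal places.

v = -0.2500, ω = -0.7500

Δθ = -4.754793 − -2.879793 = -1.875000
ω = Δθ/dt = -1.875000/2.5 = -0.7500
R = Δx/(sin θ' − sin θ) = 0.3333
v = R·ω = 0.3333·-0.7500 = -0.2500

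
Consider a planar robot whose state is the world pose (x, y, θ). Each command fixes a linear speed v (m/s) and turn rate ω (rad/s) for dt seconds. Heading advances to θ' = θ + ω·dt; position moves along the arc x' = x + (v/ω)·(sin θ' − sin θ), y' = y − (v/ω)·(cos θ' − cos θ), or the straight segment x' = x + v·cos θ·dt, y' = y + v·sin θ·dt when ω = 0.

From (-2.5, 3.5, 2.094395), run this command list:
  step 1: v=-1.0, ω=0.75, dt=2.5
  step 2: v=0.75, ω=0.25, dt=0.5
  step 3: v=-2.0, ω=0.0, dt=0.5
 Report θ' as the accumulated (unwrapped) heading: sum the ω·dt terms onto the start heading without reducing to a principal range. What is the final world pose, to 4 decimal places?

step 1: θ'=3.9694 (R=-1.3333) → pose (-0.3634, 3.2647, 3.9694)
step 2: θ'=4.0944 (R=3.0000) → pose (-0.5992, 2.9734, 4.0944)
step 3: θ'=4.0944 (straight) → pose (-0.0198, 3.7884, 4.0944)

(-0.0198, 3.7884, 4.0944)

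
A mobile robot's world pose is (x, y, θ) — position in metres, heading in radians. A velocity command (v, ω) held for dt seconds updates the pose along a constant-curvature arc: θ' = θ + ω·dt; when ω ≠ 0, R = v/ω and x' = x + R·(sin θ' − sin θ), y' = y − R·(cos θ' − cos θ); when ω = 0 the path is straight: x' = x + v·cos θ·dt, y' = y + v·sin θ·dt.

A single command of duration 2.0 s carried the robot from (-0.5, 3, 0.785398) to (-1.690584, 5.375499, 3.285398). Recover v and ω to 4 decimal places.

v = 1.7500, ω = 1.2500

Δθ = 3.285398 − 0.785398 = 2.500000
ω = Δθ/dt = 2.500000/2.0 = 1.2500
R = −Δy/(cos θ' − cos θ) = 1.4000
v = R·ω = 1.4000·1.2500 = 1.7500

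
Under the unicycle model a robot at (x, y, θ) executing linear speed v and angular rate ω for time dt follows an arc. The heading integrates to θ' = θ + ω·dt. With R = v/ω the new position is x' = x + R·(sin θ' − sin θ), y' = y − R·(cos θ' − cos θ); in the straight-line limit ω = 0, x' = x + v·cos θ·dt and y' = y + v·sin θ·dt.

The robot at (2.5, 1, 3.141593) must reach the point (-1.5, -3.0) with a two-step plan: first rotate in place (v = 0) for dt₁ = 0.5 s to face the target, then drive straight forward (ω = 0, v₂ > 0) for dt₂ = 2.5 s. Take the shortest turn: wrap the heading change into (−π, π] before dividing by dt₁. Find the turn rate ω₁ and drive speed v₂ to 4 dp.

heading to target = atan2(-3−1, -1.5−2.5) = -2.3562
Δθ = wrap(-2.3562 − 3.1416) = 0.7854; ω₁ = Δθ/dt₁ = 1.5708
distance = √((-1.5−2.5)² + (-3−1)²) = 5.6569; v₂ = distance/dt₂ = 2.2627

ω₁ = 1.5708, v₂ = 2.2627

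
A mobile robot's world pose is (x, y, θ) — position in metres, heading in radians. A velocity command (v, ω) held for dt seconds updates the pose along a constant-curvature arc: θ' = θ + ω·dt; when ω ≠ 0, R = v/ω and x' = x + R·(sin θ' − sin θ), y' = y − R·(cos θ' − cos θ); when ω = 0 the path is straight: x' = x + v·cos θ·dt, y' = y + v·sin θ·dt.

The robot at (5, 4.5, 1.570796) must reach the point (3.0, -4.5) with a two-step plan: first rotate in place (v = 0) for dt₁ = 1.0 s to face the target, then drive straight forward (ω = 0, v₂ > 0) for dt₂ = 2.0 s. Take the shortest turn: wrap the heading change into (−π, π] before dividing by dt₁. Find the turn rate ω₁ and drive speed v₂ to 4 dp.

ω₁ = 2.9229, v₂ = 4.6098

heading to target = atan2(-4.5−4.5, 3−5) = -1.7895
Δθ = wrap(-1.7895 − 1.5708) = 2.9229; ω₁ = Δθ/dt₁ = 2.9229
distance = √((3−5)² + (-4.5−4.5)²) = 9.2195; v₂ = distance/dt₂ = 4.6098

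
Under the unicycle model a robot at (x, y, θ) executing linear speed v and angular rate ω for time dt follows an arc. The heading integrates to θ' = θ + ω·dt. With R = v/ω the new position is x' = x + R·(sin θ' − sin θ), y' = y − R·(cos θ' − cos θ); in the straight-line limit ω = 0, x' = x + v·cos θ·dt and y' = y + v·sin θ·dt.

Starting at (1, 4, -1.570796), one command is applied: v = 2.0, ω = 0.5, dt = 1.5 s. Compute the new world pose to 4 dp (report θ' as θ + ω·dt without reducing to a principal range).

(2.0732, 1.2734, -0.8208)

θ' = -1.5708 + 0.5·1.5 = -0.8208
R = v/ω = 2.0/0.5 = 4.0000
x' = 1 + 4.0000·(sin -0.8208 − sin -1.5708) = 2.0732
y' = 4 − 4.0000·(cos -0.8208 − cos -1.5708) = 1.2734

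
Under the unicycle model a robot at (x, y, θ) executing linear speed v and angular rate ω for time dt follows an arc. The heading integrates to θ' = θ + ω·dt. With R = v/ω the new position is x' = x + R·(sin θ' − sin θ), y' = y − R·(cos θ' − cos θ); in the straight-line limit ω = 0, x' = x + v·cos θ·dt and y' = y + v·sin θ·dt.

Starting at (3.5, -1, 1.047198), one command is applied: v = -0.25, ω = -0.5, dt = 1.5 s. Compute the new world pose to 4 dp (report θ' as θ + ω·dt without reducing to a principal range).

(3.2134, -1.2281, 0.2972)

θ' = 1.0472 + -0.5·1.5 = 0.2972
R = v/ω = -0.25/-0.5 = 0.5000
x' = 3.5 + 0.5000·(sin 0.2972 − sin 1.0472) = 3.2134
y' = -1 − 0.5000·(cos 0.2972 − cos 1.0472) = -1.2281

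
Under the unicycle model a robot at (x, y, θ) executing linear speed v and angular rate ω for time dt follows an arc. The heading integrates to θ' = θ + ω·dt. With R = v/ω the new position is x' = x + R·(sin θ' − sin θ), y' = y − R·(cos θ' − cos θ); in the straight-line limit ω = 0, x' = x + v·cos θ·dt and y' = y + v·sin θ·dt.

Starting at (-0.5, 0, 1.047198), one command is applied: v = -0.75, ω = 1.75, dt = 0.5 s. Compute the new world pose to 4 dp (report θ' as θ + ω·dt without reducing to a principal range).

(-0.5312, -0.3618, 1.9222)

θ' = 1.0472 + 1.75·0.5 = 1.9222
R = v/ω = -0.75/1.75 = -0.4286
x' = -0.5 + -0.4286·(sin 1.9222 − sin 1.0472) = -0.5312
y' = 0 − -0.4286·(cos 1.9222 − cos 1.0472) = -0.3618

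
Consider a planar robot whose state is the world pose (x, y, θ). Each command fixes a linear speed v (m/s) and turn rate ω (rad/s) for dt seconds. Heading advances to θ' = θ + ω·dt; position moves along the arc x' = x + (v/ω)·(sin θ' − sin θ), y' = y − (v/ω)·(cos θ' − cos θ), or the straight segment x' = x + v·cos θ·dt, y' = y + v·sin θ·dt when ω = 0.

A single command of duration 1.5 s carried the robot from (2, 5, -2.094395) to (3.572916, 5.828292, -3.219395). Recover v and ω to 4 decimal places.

Δθ = -3.219395 − -2.094395 = -1.125000
ω = Δθ/dt = -1.125000/1.5 = -0.7500
R = Δx/(sin θ' − sin θ) = 1.6667
v = R·ω = 1.6667·-0.7500 = -1.2500

v = -1.2500, ω = -0.7500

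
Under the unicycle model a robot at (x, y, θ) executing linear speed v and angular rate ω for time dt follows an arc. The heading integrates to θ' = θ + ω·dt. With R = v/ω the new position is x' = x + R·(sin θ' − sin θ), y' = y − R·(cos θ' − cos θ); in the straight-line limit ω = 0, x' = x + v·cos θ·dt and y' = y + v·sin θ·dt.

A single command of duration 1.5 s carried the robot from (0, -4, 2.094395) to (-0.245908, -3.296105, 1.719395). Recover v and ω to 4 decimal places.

Δθ = 1.719395 − 2.094395 = -0.375000
ω = Δθ/dt = -0.375000/1.5 = -0.2500
R = −Δy/(cos θ' − cos θ) = -2.0000
v = R·ω = -2.0000·-0.2500 = 0.5000

v = 0.5000, ω = -0.2500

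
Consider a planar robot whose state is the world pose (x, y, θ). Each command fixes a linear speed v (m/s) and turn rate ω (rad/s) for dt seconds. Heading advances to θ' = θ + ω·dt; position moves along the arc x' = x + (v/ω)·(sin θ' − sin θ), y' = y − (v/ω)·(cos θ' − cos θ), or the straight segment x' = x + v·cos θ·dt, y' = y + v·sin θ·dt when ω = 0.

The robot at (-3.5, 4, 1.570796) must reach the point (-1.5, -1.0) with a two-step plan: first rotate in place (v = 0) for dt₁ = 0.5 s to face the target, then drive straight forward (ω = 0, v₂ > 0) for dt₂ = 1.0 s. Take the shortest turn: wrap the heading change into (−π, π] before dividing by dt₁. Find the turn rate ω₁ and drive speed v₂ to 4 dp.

heading to target = atan2(-1−4, -1.5−-3.5) = -1.1903
Δθ = wrap(-1.1903 − 1.5708) = -2.7611; ω₁ = Δθ/dt₁ = -5.5222
distance = √((-1.5−-3.5)² + (-1−4)²) = 5.3852; v₂ = distance/dt₂ = 5.3852

ω₁ = -5.5222, v₂ = 5.3852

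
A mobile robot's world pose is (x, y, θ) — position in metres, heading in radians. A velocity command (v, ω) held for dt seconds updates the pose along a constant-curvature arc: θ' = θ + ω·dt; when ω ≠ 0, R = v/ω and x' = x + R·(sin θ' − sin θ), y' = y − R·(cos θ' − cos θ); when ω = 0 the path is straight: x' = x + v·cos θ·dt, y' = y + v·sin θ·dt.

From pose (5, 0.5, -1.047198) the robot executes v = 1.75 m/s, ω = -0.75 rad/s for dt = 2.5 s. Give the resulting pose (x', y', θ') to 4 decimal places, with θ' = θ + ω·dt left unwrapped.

(3.4871, -2.9441, -2.9222)

θ' = -1.0472 + -0.75·2.5 = -2.9222
R = v/ω = 1.75/-0.75 = -2.3333
x' = 5 + -2.3333·(sin -2.9222 − sin -1.0472) = 3.4871
y' = 0.5 − -2.3333·(cos -2.9222 − cos -1.0472) = -2.9441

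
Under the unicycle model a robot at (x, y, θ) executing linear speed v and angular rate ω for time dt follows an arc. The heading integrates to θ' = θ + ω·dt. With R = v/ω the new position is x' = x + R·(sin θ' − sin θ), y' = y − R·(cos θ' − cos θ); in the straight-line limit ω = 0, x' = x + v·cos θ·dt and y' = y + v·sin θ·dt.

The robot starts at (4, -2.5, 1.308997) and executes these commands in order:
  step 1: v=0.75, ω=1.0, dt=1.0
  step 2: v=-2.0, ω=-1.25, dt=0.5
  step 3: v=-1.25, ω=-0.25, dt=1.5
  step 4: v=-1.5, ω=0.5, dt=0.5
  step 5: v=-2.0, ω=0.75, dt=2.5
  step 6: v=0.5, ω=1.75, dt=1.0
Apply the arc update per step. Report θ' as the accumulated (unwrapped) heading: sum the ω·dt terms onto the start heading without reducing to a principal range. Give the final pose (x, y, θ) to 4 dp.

step 1: θ'=2.3090 (R=0.7500) → pose (3.8303, -1.8012, 2.3090)
step 2: θ'=1.6840 (R=1.6000) → pose (4.2366, -2.6972, 1.6840)
step 3: θ'=1.3090 (R=5.0000) → pose (4.0982, -4.5561, 1.3090)
step 4: θ'=1.5590 (R=-3.0000) → pose (3.9962, -5.2971, 1.5590)
step 5: θ'=3.4340 (R=-2.6667) → pose (7.4314, -7.8821, 3.4340)
step 6: θ'=5.1840 (R=0.2857) → pose (7.2592, -8.2854, 5.1840)

(7.2592, -8.2854, 5.1840)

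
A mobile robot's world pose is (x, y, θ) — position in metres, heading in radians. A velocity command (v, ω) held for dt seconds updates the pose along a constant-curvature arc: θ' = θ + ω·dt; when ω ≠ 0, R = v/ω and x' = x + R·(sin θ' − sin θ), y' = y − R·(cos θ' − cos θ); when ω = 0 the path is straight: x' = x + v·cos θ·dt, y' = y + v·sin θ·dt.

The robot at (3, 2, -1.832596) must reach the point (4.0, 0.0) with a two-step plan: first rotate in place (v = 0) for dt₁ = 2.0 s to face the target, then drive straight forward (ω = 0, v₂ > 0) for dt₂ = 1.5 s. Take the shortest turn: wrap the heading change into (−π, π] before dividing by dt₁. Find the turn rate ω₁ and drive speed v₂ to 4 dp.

ω₁ = 0.3627, v₂ = 1.4907

heading to target = atan2(0−2, 4−3) = -1.1071
Δθ = wrap(-1.1071 − -1.8326) = 0.7254; ω₁ = Δθ/dt₁ = 0.3627
distance = √((4−3)² + (0−2)²) = 2.2361; v₂ = distance/dt₂ = 1.4907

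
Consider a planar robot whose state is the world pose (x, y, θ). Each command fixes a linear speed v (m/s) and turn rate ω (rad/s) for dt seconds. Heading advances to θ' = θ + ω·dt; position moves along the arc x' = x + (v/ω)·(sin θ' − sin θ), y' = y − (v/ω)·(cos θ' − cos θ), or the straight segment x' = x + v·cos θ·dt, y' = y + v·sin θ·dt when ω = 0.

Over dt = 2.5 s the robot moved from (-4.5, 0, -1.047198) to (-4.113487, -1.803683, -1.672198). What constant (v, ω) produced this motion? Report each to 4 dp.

v = 0.7500, ω = -0.2500

Δθ = -1.672198 − -1.047198 = -0.625000
ω = Δθ/dt = -0.625000/2.5 = -0.2500
R = −Δy/(cos θ' − cos θ) = -3.0000
v = R·ω = -3.0000·-0.2500 = 0.7500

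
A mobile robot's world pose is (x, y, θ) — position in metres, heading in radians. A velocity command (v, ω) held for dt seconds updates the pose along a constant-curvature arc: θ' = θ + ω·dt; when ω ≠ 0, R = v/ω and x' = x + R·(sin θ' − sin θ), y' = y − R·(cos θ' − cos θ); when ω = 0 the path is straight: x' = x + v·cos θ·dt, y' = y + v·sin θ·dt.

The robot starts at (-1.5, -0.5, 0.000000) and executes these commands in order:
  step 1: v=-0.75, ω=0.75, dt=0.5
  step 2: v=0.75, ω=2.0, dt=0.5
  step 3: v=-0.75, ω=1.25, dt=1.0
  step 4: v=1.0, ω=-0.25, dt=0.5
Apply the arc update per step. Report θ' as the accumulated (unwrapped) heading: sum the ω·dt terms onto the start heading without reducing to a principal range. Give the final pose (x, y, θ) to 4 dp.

(-1.7618, -0.6585, 2.5000)

step 1: θ'=0.3750 (R=-1.0000) → pose (-1.8663, -0.5695, 0.3750)
step 2: θ'=1.3750 (R=0.3750) → pose (-1.6358, -0.2935, 1.3750)
step 3: θ'=2.6250 (R=-0.6000) → pose (-1.3436, -0.9319, 2.6250)
step 4: θ'=2.5000 (R=-4.0000) → pose (-1.7618, -0.6585, 2.5000)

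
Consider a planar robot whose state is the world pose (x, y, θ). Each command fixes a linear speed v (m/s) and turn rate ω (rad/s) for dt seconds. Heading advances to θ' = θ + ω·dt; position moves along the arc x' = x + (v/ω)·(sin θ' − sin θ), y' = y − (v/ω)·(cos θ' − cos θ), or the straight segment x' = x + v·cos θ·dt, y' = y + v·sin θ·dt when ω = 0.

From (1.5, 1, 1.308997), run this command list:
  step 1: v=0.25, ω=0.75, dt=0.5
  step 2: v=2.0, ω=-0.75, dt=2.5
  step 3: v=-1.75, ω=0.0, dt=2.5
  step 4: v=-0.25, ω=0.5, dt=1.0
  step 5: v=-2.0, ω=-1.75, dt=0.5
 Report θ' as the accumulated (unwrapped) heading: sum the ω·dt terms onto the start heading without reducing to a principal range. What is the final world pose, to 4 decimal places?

(-0.8378, 4.9834, -0.5660)

step 1: θ'=1.6840 (R=0.3333) → pose (1.5092, 1.1239, 1.6840)
step 2: θ'=-0.1910 (R=-2.6667) → pose (4.6651, 4.0433, -0.1910)
step 3: θ'=-0.1910 (straight) → pose (0.3696, 4.8739, -0.1910)
step 4: θ'=0.3090 (R=-0.5000) → pose (0.1227, 4.8593, 0.3090)
step 5: θ'=-0.5660 (R=1.1429) → pose (-0.8378, 4.9834, -0.5660)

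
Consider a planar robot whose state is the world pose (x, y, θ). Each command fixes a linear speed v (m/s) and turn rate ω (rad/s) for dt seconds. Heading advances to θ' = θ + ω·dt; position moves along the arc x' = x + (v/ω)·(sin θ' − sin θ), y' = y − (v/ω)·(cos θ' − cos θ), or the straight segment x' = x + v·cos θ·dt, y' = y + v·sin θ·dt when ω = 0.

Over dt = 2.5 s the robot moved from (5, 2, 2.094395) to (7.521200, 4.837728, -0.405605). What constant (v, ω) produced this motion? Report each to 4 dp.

Δθ = -0.405605 − 2.094395 = -2.500000
ω = Δθ/dt = -2.500000/2.5 = -1.0000
R = −Δy/(cos θ' − cos θ) = -2.0000
v = R·ω = -2.0000·-1.0000 = 2.0000

v = 2.0000, ω = -1.0000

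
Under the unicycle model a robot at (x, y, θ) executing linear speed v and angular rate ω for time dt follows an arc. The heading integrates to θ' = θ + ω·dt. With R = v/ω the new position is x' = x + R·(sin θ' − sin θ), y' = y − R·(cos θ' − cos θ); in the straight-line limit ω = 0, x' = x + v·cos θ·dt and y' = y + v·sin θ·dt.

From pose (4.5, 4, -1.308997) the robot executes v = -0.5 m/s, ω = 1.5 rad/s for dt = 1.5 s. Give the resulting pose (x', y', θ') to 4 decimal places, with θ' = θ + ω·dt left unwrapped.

(3.9086, 4.1101, 0.9410)

θ' = -1.3090 + 1.5·1.5 = 0.9410
R = v/ω = -0.5/1.5 = -0.3333
x' = 4.5 + -0.3333·(sin 0.9410 − sin -1.3090) = 3.9086
y' = 4 − -0.3333·(cos 0.9410 − cos -1.3090) = 4.1101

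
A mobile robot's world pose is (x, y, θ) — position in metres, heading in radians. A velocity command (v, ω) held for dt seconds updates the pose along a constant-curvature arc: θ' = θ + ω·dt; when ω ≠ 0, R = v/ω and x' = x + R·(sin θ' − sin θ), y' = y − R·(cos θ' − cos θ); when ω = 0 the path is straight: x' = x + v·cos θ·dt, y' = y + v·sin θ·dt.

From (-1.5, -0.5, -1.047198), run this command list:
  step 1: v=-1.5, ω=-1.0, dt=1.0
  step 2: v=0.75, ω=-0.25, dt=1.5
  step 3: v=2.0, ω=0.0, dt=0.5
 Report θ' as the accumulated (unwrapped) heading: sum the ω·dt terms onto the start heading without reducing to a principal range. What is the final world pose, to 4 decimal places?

step 1: θ'=-2.0472 (R=1.5000) → pose (-1.5339, 0.9379, -2.0472)
step 2: θ'=-2.4222 (R=-3.0000) → pose (-2.2231, 0.0570, -2.4222)
step 3: θ'=-2.4222 (straight) → pose (-2.9753, -0.6019, -2.4222)

(-2.9753, -0.6019, -2.4222)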